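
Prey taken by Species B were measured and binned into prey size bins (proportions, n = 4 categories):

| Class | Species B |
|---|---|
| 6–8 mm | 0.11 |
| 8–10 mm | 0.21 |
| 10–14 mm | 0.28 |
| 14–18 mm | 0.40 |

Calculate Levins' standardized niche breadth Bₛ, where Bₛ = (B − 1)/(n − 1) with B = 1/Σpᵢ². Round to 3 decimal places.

0.798

Σpᵢ² = 0.11² + 0.21² + 0.28² + 0.40² = 0.0121 + 0.0441 + 0.0784 + 0.1600 = 0.2946
B = 1 / 0.2946 = 3.39443
Bₛ = (B − 1)/(n − 1) = (3.39443 − 1)/(4 − 1) = 2.39443/3 = 0.79814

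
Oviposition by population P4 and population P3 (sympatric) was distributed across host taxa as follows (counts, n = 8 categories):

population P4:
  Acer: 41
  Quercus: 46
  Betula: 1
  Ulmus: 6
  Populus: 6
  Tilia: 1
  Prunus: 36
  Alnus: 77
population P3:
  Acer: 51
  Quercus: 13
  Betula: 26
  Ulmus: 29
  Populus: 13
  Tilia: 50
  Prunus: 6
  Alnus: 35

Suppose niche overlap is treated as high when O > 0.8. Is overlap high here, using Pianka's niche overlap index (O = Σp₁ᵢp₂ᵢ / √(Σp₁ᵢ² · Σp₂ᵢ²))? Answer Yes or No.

No

Proportions for population P4 (n=214): 41/214=0.1916, 46/214=0.2150, 1/214=0.0047, 6/214=0.0280, 6/214=0.0280, 1/214=0.0047, 36/214=0.1682, 77/214=0.3598
Proportions for population P3 (n=223): 51/223=0.2287, 13/223=0.0583, 26/223=0.1166, 29/223=0.1300, 13/223=0.0583, 50/223=0.2242, 6/223=0.0269, 35/223=0.1570
Σ p₁ᵢp₂ᵢ = 0.043819 + 0.012535 + 0.000548 + 0.003640 + 0.001632 + 0.001054 + 0.004525 + 0.056489 = 0.124242
Σp_1ᵢ² = 0.1916² + 0.2150² + 0.0047² + 0.0280² + 0.0280² + 0.0047² + 0.1682² + 0.3598² = 0.036711 + 0.046225 + 0.000022 + 0.000784 + 0.000784 + 0.000022 + 0.028291 + 0.129456 = 0.242295
Σp_2ᵢ² = 0.2287² + 0.0583² + 0.1166² + 0.1300² + 0.0583² + 0.2242² + 0.0269² + 0.1570² = 0.052304 + 0.003399 + 0.013596 + 0.016900 + 0.003399 + 0.050266 + 0.000724 + 0.024649 = 0.165237
O = 0.124242 / √(0.242295 × 0.165237) = 0.124242 / 0.2000902 = 0.6209
O = 0.6209 < 0.8 → No.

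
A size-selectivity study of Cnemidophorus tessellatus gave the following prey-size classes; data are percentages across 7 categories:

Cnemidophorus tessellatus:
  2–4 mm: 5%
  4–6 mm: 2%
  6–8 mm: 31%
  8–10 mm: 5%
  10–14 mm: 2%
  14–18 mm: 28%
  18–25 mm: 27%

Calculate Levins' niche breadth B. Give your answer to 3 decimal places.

3.949

Convert percentages to proportions (divide by 100).
Σpᵢ² = 0.05² + 0.02² + 0.31² + 0.05² + 0.02² + 0.28² + 0.27² = 0.0025 + 0.0004 + 0.0961 + 0.0025 + 0.0004 + 0.0784 + 0.0729 = 0.2532
B = 1 / 0.2532 = 3.94945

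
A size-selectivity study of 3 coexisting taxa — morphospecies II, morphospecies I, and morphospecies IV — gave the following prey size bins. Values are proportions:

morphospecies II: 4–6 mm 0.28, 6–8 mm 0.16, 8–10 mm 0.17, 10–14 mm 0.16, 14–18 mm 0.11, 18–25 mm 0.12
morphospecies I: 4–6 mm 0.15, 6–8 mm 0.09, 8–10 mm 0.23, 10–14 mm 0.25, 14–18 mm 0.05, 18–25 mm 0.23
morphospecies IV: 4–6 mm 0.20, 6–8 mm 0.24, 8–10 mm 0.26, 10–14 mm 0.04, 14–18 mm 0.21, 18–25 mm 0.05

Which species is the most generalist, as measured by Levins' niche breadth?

morphospecies II

Σp_IIᵢ² = 0.28² + 0.16² + 0.17² + 0.16² + 0.11² + 0.12² = 0.0784 + 0.0256 + 0.0289 + 0.0256 + 0.0121 + 0.0144 = 0.1850
B_II = 1 / 0.1850 = 5.4054
Σp_Iᵢ² = 0.15² + 0.09² + 0.23² + 0.25² + 0.05² + 0.23² = 0.0225 + 0.0081 + 0.0529 + 0.0625 + 0.0025 + 0.0529 = 0.2014
B_I = 1 / 0.2014 = 4.9652
Σp_IVᵢ² = 0.20² + 0.24² + 0.26² + 0.04² + 0.21² + 0.05² = 0.0400 + 0.0576 + 0.0676 + 0.0016 + 0.0441 + 0.0025 = 0.2134
B_IV = 1 / 0.2134 = 4.6860
Highest B → broadest niche (most generalist): morphospecies II (B = 5.41).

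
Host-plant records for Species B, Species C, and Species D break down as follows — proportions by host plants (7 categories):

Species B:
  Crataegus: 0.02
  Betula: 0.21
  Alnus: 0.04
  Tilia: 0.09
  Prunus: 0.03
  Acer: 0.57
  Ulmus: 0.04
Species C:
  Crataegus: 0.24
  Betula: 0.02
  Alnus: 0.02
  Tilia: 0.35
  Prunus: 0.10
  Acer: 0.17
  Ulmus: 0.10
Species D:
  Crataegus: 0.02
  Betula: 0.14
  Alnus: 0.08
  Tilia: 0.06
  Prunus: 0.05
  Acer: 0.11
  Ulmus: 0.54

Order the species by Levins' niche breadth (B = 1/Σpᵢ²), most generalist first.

Species C > Species D > Species B

Σp_Bᵢ² = 0.02² + 0.21² + 0.04² + 0.09² + 0.03² + 0.57² + 0.04² = 0.0004 + 0.0441 + 0.0016 + 0.0081 + 0.0009 + 0.3249 + 0.0016 = 0.3816
B_B = 1 / 0.3816 = 2.6205
Σp_Cᵢ² = 0.24² + 0.02² + 0.02² + 0.35² + 0.10² + 0.17² + 0.10² = 0.0576 + 0.0004 + 0.0004 + 0.1225 + 0.0100 + 0.0289 + 0.0100 = 0.2298
B_C = 1 / 0.2298 = 4.3516
Σp_Dᵢ² = 0.02² + 0.14² + 0.08² + 0.06² + 0.05² + 0.11² + 0.54² = 0.0004 + 0.0196 + 0.0064 + 0.0036 + 0.0025 + 0.0121 + 0.2916 = 0.3362
B_D = 1 / 0.3362 = 2.9744
Ranking by B (broadest → narrowest): Species C (4.35) > Species D (2.97) > Species B (2.62)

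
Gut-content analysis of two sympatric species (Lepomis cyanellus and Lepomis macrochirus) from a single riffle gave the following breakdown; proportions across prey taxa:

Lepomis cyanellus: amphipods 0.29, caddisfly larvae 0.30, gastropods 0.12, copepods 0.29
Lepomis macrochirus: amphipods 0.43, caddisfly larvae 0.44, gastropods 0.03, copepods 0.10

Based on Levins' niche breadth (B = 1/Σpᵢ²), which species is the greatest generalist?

Lepomis cyanellus

Σp_cyanᵢ² = 0.29² + 0.30² + 0.12² + 0.29² = 0.0841 + 0.0900 + 0.0144 + 0.0841 = 0.2726
B_cyan = 1 / 0.2726 = 3.6684
Σp_macrᵢ² = 0.43² + 0.44² + 0.03² + 0.10² = 0.1849 + 0.1936 + 0.0009 + 0.0100 = 0.3894
B_macr = 1 / 0.3894 = 2.5681
Highest B → broadest niche (most generalist): Lepomis cyanellus (B = 3.67).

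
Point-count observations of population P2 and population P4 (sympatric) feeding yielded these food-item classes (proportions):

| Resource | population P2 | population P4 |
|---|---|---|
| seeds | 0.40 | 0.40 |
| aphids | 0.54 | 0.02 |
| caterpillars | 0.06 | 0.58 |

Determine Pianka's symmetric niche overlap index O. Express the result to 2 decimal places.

0.43

Σ p₁ᵢp₂ᵢ = 0.1600 + 0.0108 + 0.0348 = 0.2056
Σp_1ᵢ² = 0.40² + 0.54² + 0.06² = 0.1600 + 0.2916 + 0.0036 = 0.4552
Σp_2ᵢ² = 0.40² + 0.02² + 0.58² = 0.1600 + 0.0004 + 0.3364 = 0.4968
O = 0.2056 / √(0.4552 × 0.4968) = 0.2056 / 0.47555 = 0.4323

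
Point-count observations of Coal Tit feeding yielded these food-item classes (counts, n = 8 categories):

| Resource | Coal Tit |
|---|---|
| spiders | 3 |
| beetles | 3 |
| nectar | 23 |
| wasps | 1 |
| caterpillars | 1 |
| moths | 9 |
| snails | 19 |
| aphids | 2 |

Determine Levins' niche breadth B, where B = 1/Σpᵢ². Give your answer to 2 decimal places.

Proportions for Coal Tit (n=61): 3/61=0.0492, 3/61=0.0492, 23/61=0.3770, 1/61=0.0164, 1/61=0.0164, 9/61=0.1475, 19/61=0.3115, 2/61=0.0328
Σpᵢ² = 0.0492² + 0.0492² + 0.3770² + 0.0164² + 0.0164² + 0.1475² + 0.3115² + 0.0328² = 0.002421 + 0.002421 + 0.142129 + 0.000269 + 0.000269 + 0.021756 + 0.097032 + 0.001076 = 0.267373
B = 1 / 0.267373 = 3.7401

3.74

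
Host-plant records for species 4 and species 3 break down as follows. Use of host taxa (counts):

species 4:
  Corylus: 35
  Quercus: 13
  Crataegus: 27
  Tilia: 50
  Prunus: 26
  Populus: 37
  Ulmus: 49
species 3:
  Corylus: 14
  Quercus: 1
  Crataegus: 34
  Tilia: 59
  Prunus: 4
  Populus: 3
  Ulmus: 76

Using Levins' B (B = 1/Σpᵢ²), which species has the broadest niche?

Proportions for species 4 (n=237): 35/237=0.1477, 13/237=0.0549, 27/237=0.1139, 50/237=0.2110, 26/237=0.1097, 37/237=0.1561, 49/237=0.2068
Proportions for species 3 (n=191): 14/191=0.0733, 1/191=0.0052, 34/191=0.1780, 59/191=0.3089, 4/191=0.0209, 3/191=0.0157, 76/191=0.3979
Σp_4ᵢ² = 0.1477² + 0.0549² + 0.1139² + 0.2110² + 0.1097² + 0.1561² + 0.2068² = 0.021815 + 0.003014 + 0.012973 + 0.044521 + 0.012034 + 0.024367 + 0.042766 = 0.161490
B_4 = 1 / 0.161490 = 6.1923
Σp_3ᵢ² = 0.0733² + 0.0052² + 0.1780² + 0.3089² + 0.0209² + 0.0157² + 0.3979² = 0.005373 + 0.000027 + 0.031684 + 0.095419 + 0.000437 + 0.000246 + 0.158324 = 0.291510
B_3 = 1 / 0.291510 = 3.4304
Highest B → broadest niche (most generalist): species 4 (B = 6.19).

species 4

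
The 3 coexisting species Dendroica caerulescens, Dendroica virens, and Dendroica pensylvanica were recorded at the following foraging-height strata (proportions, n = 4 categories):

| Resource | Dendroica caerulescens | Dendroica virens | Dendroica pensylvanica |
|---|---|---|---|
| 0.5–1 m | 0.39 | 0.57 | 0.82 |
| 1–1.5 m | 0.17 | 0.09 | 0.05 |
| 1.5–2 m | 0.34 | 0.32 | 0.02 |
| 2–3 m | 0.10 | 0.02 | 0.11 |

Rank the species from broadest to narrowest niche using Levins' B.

Σp_caerᵢ² = 0.39² + 0.17² + 0.34² + 0.10² = 0.1521 + 0.0289 + 0.1156 + 0.0100 = 0.3066
B_caer = 1 / 0.3066 = 3.2616
Σp_vireᵢ² = 0.57² + 0.09² + 0.32² + 0.02² = 0.3249 + 0.0081 + 0.1024 + 0.0004 = 0.4358
B_vire = 1 / 0.4358 = 2.2946
Σp_pensᵢ² = 0.82² + 0.05² + 0.02² + 0.11² = 0.6724 + 0.0025 + 0.0004 + 0.0121 = 0.6874
B_pens = 1 / 0.6874 = 1.4548
Ranking by B (broadest → narrowest): Dendroica caerulescens (3.26) > Dendroica virens (2.29) > Dendroica pensylvanica (1.45)

Dendroica caerulescens > Dendroica virens > Dendroica pensylvanica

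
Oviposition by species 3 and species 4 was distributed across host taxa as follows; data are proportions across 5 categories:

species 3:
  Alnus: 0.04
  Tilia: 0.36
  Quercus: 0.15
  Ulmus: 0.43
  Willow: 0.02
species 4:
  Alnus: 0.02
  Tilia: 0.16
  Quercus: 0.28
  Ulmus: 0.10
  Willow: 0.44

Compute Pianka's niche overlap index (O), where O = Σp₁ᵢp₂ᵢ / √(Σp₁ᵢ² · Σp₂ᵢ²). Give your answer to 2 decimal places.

0.47

Σ p₁ᵢp₂ᵢ = 0.0008 + 0.0576 + 0.0420 + 0.0430 + 0.0088 = 0.1522
Σp_1ᵢ² = 0.04² + 0.36² + 0.15² + 0.43² + 0.02² = 0.0016 + 0.1296 + 0.0225 + 0.1849 + 0.0004 = 0.3390
Σp_2ᵢ² = 0.02² + 0.16² + 0.28² + 0.10² + 0.44² = 0.0004 + 0.0256 + 0.0784 + 0.0100 + 0.1936 = 0.3080
O = 0.1522 / √(0.3390 × 0.3080) = 0.1522 / 0.32313 = 0.4710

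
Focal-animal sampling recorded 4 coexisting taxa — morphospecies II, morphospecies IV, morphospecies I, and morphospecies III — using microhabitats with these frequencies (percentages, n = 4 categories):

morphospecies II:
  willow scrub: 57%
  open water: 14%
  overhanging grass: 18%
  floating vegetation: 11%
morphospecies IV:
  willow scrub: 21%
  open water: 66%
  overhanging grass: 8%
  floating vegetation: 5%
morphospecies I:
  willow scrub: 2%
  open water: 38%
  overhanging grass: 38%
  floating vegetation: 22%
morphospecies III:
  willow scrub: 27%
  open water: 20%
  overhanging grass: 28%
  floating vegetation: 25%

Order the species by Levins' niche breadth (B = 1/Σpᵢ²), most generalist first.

morphospecies III > morphospecies I > morphospecies II > morphospecies IV

Convert percentages to proportions (divide by 100).
Σp_IIᵢ² = 0.57² + 0.14² + 0.18² + 0.11² = 0.3249 + 0.0196 + 0.0324 + 0.0121 = 0.3890
B_II = 1 / 0.3890 = 2.5707
Σp_IVᵢ² = 0.21² + 0.66² + 0.08² + 0.05² = 0.0441 + 0.4356 + 0.0064 + 0.0025 = 0.4886
B_IV = 1 / 0.4886 = 2.0467
Σp_Iᵢ² = 0.02² + 0.38² + 0.38² + 0.22² = 0.0004 + 0.1444 + 0.1444 + 0.0484 = 0.3376
B_I = 1 / 0.3376 = 2.9621
Σp_IIIᵢ² = 0.27² + 0.20² + 0.28² + 0.25² = 0.0729 + 0.0400 + 0.0784 + 0.0625 = 0.2538
B_III = 1 / 0.2538 = 3.9401
Ranking by B (broadest → narrowest): morphospecies III (3.94) > morphospecies I (2.96) > morphospecies II (2.57) > morphospecies IV (2.05)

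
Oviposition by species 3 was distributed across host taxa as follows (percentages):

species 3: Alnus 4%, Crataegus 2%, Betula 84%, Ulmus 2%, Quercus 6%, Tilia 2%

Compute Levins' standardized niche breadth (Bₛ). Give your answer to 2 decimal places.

0.08

Convert percentages to proportions (divide by 100).
Σpᵢ² = 0.04² + 0.02² + 0.84² + 0.02² + 0.06² + 0.02² = 0.0016 + 0.0004 + 0.7056 + 0.0004 + 0.0036 + 0.0004 = 0.7120
B = 1 / 0.7120 = 1.4045
Bₛ = (B − 1)/(n − 1) = (1.4045 − 1)/(6 − 1) = 0.4045/5 = 0.0809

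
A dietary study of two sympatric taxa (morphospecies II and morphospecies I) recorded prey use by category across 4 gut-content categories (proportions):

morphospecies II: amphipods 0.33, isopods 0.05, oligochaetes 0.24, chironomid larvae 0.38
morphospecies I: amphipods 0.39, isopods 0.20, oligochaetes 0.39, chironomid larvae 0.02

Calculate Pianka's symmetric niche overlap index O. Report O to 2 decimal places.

Σ p₁ᵢp₂ᵢ = 0.1287 + 0.0100 + 0.0936 + 0.0076 = 0.2399
Σp_1ᵢ² = 0.33² + 0.05² + 0.24² + 0.38² = 0.1089 + 0.0025 + 0.0576 + 0.1444 = 0.3134
Σp_2ᵢ² = 0.39² + 0.20² + 0.39² + 0.02² = 0.1521 + 0.0400 + 0.1521 + 0.0004 = 0.3446
O = 0.2399 / √(0.3134 × 0.3446) = 0.2399 / 0.32863 = 0.7300

0.73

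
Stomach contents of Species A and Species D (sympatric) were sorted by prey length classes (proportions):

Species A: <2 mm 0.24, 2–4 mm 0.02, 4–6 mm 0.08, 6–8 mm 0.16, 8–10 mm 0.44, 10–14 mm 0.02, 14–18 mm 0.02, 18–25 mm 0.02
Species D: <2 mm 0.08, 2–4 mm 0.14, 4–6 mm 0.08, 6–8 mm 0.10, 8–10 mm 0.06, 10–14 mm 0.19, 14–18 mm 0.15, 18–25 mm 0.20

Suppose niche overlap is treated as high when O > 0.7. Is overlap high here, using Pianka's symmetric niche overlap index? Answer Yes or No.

No

Σ p₁ᵢp₂ᵢ = 0.0192 + 0.0028 + 0.0064 + 0.0160 + 0.0264 + 0.0038 + 0.0030 + 0.0040 = 0.0816
Σp_1ᵢ² = 0.24² + 0.02² + 0.08² + 0.16² + 0.44² + 0.02² + 0.02² + 0.02² = 0.0576 + 0.0004 + 0.0064 + 0.0256 + 0.1936 + 0.0004 + 0.0004 + 0.0004 = 0.2848
Σp_2ᵢ² = 0.08² + 0.14² + 0.08² + 0.10² + 0.06² + 0.19² + 0.15² + 0.20² = 0.0064 + 0.0196 + 0.0064 + 0.0100 + 0.0036 + 0.0361 + 0.0225 + 0.0400 = 0.1446
O = 0.0816 / √(0.2848 × 0.1446) = 0.0816 / 0.20293 = 0.4021
O = 0.4021 < 0.7 → No.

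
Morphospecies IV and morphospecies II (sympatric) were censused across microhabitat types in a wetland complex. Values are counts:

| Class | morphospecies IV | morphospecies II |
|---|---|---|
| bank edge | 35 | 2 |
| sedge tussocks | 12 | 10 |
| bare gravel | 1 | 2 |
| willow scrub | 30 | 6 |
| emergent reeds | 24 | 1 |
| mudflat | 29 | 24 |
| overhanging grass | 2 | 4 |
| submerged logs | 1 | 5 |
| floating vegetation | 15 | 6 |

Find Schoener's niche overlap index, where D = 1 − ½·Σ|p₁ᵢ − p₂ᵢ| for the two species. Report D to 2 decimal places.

Proportions for morphospecies IV (n=149): 35/149=0.2349, 12/149=0.0805, 1/149=0.0067, 30/149=0.2013, 24/149=0.1611, 29/149=0.1946, 2/149=0.0134, 1/149=0.0067, 15/149=0.1007
Proportions for morphospecies II (n=60): 2/60=0.0333, 10/60=0.1667, 2/60=0.0333, 6/60=0.1000, 1/60=0.0167, 24/60=0.4000, 4/60=0.0667, 5/60=0.0833, 6/60=0.1000
Σ|p₁ᵢ − p₂ᵢ| = 0.2016 + 0.0862 + 0.0266 + 0.1013 + 0.1444 + 0.2054 + 0.0533 + 0.0766 + 0.0007 = 0.8961
D = 1 − ½ × 0.8961 = 1 − 0.44805 = 0.55195

0.55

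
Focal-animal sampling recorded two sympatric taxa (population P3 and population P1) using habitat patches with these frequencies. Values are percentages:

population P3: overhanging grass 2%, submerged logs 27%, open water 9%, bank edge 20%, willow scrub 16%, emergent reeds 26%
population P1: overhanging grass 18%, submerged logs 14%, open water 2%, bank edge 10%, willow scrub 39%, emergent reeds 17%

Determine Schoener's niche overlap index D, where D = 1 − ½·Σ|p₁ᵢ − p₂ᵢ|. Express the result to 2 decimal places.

0.61

Convert percentages to proportions (divide by 100).
Σ|p₁ᵢ − p₂ᵢ| = 0.16 + 0.13 + 0.07 + 0.10 + 0.23 + 0.09 = 0.78
D = 1 − ½ × 0.78 = 1 − 0.390 = 0.6100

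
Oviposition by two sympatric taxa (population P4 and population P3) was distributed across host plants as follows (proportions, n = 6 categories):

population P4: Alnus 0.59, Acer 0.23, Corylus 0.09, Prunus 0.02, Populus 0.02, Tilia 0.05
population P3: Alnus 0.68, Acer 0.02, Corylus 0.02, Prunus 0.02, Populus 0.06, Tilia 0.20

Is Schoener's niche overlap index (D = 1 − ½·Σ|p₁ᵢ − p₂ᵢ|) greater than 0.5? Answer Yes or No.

Yes

Σ|p₁ᵢ − p₂ᵢ| = 0.09 + 0.21 + 0.07 + 0.00 + 0.04 + 0.15 = 0.56
D = 1 − ½ × 0.56 = 1 − 0.280 = 0.7200
D = 0.7200 > 0.5 → Yes.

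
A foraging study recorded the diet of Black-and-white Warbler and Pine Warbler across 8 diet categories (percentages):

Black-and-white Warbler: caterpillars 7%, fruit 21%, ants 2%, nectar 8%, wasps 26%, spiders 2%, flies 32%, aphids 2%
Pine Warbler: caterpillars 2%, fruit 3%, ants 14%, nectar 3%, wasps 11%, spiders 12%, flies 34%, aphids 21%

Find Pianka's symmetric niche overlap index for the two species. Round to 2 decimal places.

0.72

Convert percentages to proportions (divide by 100).
Σ p₁ᵢp₂ᵢ = 0.0014 + 0.0063 + 0.0028 + 0.0024 + 0.0286 + 0.0024 + 0.1088 + 0.0042 = 0.1569
Σp_1ᵢ² = 0.07² + 0.21² + 0.02² + 0.08² + 0.26² + 0.02² + 0.32² + 0.02² = 0.0049 + 0.0441 + 0.0004 + 0.0064 + 0.0676 + 0.0004 + 0.1024 + 0.0004 = 0.2266
Σp_2ᵢ² = 0.02² + 0.03² + 0.14² + 0.03² + 0.11² + 0.12² + 0.34² + 0.21² = 0.0004 + 0.0009 + 0.0196 + 0.0009 + 0.0121 + 0.0144 + 0.1156 + 0.0441 = 0.2080
O = 0.1569 / √(0.2266 × 0.2080) = 0.1569 / 0.21710 = 0.7227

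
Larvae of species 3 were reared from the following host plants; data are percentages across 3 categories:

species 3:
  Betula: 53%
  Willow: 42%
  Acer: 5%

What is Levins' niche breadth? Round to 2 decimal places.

2.17

Convert percentages to proportions (divide by 100).
Σpᵢ² = 0.53² + 0.42² + 0.05² = 0.2809 + 0.1764 + 0.0025 = 0.4598
B = 1 / 0.4598 = 2.1749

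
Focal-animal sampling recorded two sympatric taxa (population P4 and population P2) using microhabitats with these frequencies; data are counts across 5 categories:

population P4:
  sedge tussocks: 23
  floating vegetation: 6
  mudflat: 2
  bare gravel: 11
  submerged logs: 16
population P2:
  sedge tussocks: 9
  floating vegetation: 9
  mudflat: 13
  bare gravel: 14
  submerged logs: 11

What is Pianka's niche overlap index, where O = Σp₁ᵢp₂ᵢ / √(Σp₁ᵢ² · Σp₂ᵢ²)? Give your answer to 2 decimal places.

Proportions for population P4 (n=58): 23/58=0.3966, 6/58=0.1034, 2/58=0.0345, 11/58=0.1897, 16/58=0.2759
Proportions for population P2 (n=56): 9/56=0.1607, 9/56=0.1607, 13/56=0.2321, 14/56=0.2500, 11/56=0.1964
Σ p₁ᵢp₂ᵢ = 0.063734 + 0.016616 + 0.008007 + 0.047425 + 0.054187 = 0.189969
Σp_1ᵢ² = 0.3966² + 0.1034² + 0.0345² + 0.1897² + 0.2759² = 0.157292 + 0.010692 + 0.001190 + 0.035986 + 0.076121 = 0.281281
Σp_2ᵢ² = 0.1607² + 0.1607² + 0.2321² + 0.2500² + 0.1964² = 0.025824 + 0.025824 + 0.053870 + 0.062500 + 0.038573 = 0.206591
O = 0.189969 / √(0.281281 × 0.206591) = 0.189969 / 0.2410604 = 0.7881

0.79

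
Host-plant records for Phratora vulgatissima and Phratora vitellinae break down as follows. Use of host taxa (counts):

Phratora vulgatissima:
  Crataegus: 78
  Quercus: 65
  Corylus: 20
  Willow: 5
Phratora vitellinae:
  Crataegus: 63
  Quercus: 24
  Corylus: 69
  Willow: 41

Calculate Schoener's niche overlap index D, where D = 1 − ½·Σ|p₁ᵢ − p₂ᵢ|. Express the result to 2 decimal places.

Proportions for Phratora vulgatissima (n=168): 78/168=0.4643, 65/168=0.3869, 20/168=0.1190, 5/168=0.0298
Proportions for Phratora vitellinae (n=197): 63/197=0.3198, 24/197=0.1218, 69/197=0.3503, 41/197=0.2081
Σ|p₁ᵢ − p₂ᵢ| = 0.1445 + 0.2651 + 0.2313 + 0.1783 = 0.8192
D = 1 − ½ × 0.8192 = 1 − 0.40960 = 0.59040

0.59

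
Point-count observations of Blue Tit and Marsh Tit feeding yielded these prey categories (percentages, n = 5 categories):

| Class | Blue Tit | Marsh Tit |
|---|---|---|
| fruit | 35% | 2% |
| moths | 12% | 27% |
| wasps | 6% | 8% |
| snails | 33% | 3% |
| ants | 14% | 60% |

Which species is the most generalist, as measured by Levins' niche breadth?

Blue Tit

Convert percentages to proportions (divide by 100).
Σp_Blueᵢ² = 0.35² + 0.12² + 0.06² + 0.33² + 0.14² = 0.1225 + 0.0144 + 0.0036 + 0.1089 + 0.0196 = 0.2690
B_Blue = 1 / 0.2690 = 3.7175
Σp_Marsᵢ² = 0.02² + 0.27² + 0.08² + 0.03² + 0.60² = 0.0004 + 0.0729 + 0.0064 + 0.0009 + 0.3600 = 0.4406
B_Mars = 1 / 0.4406 = 2.2696
Highest B → broadest niche (most generalist): Blue Tit (B = 3.72).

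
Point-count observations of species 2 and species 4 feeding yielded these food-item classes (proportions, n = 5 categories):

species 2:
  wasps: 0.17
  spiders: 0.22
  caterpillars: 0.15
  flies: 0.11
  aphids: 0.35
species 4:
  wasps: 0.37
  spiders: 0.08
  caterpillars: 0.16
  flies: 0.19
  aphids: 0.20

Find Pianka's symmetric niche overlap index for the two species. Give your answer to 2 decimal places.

0.82

Σ p₁ᵢp₂ᵢ = 0.0629 + 0.0176 + 0.0240 + 0.0209 + 0.0700 = 0.1954
Σp_1ᵢ² = 0.17² + 0.22² + 0.15² + 0.11² + 0.35² = 0.0289 + 0.0484 + 0.0225 + 0.0121 + 0.1225 = 0.2344
Σp_2ᵢ² = 0.37² + 0.08² + 0.16² + 0.19² + 0.20² = 0.1369 + 0.0064 + 0.0256 + 0.0361 + 0.0400 = 0.2450
O = 0.1954 / √(0.2344 × 0.2450) = 0.1954 / 0.23964 = 0.8154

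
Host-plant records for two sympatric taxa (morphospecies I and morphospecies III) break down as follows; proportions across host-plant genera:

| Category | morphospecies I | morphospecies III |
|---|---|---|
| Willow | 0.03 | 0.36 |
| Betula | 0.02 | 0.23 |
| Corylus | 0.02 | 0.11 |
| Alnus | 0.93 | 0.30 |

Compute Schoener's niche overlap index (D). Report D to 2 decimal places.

0.37

Σ|p₁ᵢ − p₂ᵢ| = 0.33 + 0.21 + 0.09 + 0.63 = 1.26
D = 1 − ½ × 1.26 = 1 − 0.630 = 0.3700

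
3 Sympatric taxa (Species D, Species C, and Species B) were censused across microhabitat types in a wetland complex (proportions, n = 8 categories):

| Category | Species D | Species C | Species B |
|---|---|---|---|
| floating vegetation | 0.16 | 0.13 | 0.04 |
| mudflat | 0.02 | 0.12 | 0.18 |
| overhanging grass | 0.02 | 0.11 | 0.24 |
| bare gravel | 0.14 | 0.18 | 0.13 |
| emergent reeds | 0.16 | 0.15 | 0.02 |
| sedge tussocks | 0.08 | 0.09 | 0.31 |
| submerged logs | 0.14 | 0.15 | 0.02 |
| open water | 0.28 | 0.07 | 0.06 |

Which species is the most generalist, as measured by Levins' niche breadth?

Species C

Σp_Dᵢ² = 0.16² + 0.02² + 0.02² + 0.14² + 0.16² + 0.08² + 0.14² + 0.28² = 0.0256 + 0.0004 + 0.0004 + 0.0196 + 0.0256 + 0.0064 + 0.0196 + 0.0784 = 0.1760
B_D = 1 / 0.1760 = 5.6818
Σp_Cᵢ² = 0.13² + 0.12² + 0.11² + 0.18² + 0.15² + 0.09² + 0.15² + 0.07² = 0.0169 + 0.0144 + 0.0121 + 0.0324 + 0.0225 + 0.0081 + 0.0225 + 0.0049 = 0.1338
B_C = 1 / 0.1338 = 7.4738
Σp_Bᵢ² = 0.04² + 0.18² + 0.24² + 0.13² + 0.02² + 0.31² + 0.02² + 0.06² = 0.0016 + 0.0324 + 0.0576 + 0.0169 + 0.0004 + 0.0961 + 0.0004 + 0.0036 = 0.2090
B_B = 1 / 0.2090 = 4.7847
Highest B → broadest niche (most generalist): Species C (B = 7.47).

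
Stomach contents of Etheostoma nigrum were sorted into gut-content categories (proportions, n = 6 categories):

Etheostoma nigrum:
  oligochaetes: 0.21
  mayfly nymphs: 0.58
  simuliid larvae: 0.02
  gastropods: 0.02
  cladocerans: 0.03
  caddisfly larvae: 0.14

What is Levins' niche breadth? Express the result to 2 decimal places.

2.49

Σpᵢ² = 0.21² + 0.58² + 0.02² + 0.02² + 0.03² + 0.14² = 0.0441 + 0.3364 + 0.0004 + 0.0004 + 0.0009 + 0.0196 = 0.4018
B = 1 / 0.4018 = 2.4888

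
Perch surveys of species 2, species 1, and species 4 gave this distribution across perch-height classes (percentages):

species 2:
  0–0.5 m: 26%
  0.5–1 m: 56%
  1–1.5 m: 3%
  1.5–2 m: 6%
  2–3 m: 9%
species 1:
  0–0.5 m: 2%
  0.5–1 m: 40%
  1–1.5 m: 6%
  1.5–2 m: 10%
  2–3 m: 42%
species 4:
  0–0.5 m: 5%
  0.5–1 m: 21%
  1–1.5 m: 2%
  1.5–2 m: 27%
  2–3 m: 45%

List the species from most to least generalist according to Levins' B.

Convert percentages to proportions (divide by 100).
Σp_2ᵢ² = 0.26² + 0.56² + 0.03² + 0.06² + 0.09² = 0.0676 + 0.3136 + 0.0009 + 0.0036 + 0.0081 = 0.3938
B_2 = 1 / 0.3938 = 2.5394
Σp_1ᵢ² = 0.02² + 0.40² + 0.06² + 0.10² + 0.42² = 0.0004 + 0.1600 + 0.0036 + 0.0100 + 0.1764 = 0.3504
B_1 = 1 / 0.3504 = 2.8539
Σp_4ᵢ² = 0.05² + 0.21² + 0.02² + 0.27² + 0.45² = 0.0025 + 0.0441 + 0.0004 + 0.0729 + 0.2025 = 0.3224
B_4 = 1 / 0.3224 = 3.1017
Ranking by B (broadest → narrowest): species 4 (3.10) > species 1 (2.85) > species 2 (2.54)

species 4 > species 1 > species 2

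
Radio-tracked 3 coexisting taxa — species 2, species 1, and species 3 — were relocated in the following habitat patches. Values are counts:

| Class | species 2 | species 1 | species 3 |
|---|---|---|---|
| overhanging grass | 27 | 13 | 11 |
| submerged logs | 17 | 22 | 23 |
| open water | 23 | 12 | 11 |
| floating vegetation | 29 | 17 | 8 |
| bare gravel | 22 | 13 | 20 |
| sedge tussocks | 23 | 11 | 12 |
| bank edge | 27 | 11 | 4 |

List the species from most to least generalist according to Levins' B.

Proportions for species 2 (n=168): 27/168=0.1607, 17/168=0.1012, 23/168=0.1369, 29/168=0.1726, 22/168=0.1310, 23/168=0.1369, 27/168=0.1607
Proportions for species 1 (n=99): 13/99=0.1313, 22/99=0.2222, 12/99=0.1212, 17/99=0.1717, 13/99=0.1313, 11/99=0.1111, 11/99=0.1111
Proportions for species 3 (n=89): 11/89=0.1236, 23/89=0.2584, 11/89=0.1236, 8/89=0.0899, 20/89=0.2247, 12/89=0.1348, 4/89=0.0449
Σp_2ᵢ² = 0.1607² + 0.1012² + 0.1369² + 0.1726² + 0.1310² + 0.1369² + 0.1607² = 0.025824 + 0.010241 + 0.018742 + 0.029791 + 0.017161 + 0.018742 + 0.025824 = 0.146325
B_2 = 1 / 0.146325 = 6.8341
Σp_1ᵢ² = 0.1313² + 0.2222² + 0.1212² + 0.1717² + 0.1313² + 0.1111² + 0.1111² = 0.017240 + 0.049373 + 0.014689 + 0.029481 + 0.017240 + 0.012343 + 0.012343 = 0.152709
B_1 = 1 / 0.152709 = 6.5484
Σp_3ᵢ² = 0.1236² + 0.2584² + 0.1236² + 0.0899² + 0.2247² + 0.1348² + 0.0449² = 0.015277 + 0.066771 + 0.015277 + 0.008082 + 0.050490 + 0.018171 + 0.002016 = 0.176084
B_3 = 1 / 0.176084 = 5.6791
Ranking by B (broadest → narrowest): species 2 (6.83) > species 1 (6.55) > species 3 (5.68)

species 2 > species 1 > species 3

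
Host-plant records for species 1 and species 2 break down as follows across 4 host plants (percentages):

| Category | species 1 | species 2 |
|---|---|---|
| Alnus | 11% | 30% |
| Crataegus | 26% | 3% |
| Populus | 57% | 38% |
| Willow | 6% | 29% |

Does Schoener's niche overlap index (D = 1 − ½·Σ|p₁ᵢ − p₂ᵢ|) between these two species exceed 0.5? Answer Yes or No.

Yes

Convert percentages to proportions (divide by 100).
Σ|p₁ᵢ − p₂ᵢ| = 0.19 + 0.23 + 0.19 + 0.23 = 0.84
D = 1 − ½ × 0.84 = 1 − 0.420 = 0.5800
D = 0.5800 > 0.5 → Yes.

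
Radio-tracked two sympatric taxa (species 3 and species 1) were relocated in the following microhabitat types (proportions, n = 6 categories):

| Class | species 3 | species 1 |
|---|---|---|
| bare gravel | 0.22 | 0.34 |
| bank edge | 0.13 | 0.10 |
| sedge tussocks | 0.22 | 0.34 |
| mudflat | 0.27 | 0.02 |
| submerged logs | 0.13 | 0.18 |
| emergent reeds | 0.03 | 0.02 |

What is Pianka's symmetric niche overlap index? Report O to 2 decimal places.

Σ p₁ᵢp₂ᵢ = 0.0748 + 0.0130 + 0.0748 + 0.0054 + 0.0234 + 0.0006 = 0.1920
Σp_1ᵢ² = 0.22² + 0.13² + 0.22² + 0.27² + 0.13² + 0.03² = 0.0484 + 0.0169 + 0.0484 + 0.0729 + 0.0169 + 0.0009 = 0.2044
Σp_2ᵢ² = 0.34² + 0.10² + 0.34² + 0.02² + 0.18² + 0.02² = 0.1156 + 0.0100 + 0.1156 + 0.0004 + 0.0324 + 0.0004 = 0.2744
O = 0.1920 / √(0.2044 × 0.2744) = 0.1920 / 0.23683 = 0.8107

0.81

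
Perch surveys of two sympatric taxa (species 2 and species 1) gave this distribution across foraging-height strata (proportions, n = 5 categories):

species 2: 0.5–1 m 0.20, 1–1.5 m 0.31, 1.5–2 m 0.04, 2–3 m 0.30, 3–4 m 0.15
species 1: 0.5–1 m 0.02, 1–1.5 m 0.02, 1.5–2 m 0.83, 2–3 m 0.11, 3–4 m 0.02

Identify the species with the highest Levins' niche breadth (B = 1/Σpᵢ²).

species 2

Σp_2ᵢ² = 0.20² + 0.31² + 0.04² + 0.30² + 0.15² = 0.0400 + 0.0961 + 0.0016 + 0.0900 + 0.0225 = 0.2502
B_2 = 1 / 0.2502 = 3.9968
Σp_1ᵢ² = 0.02² + 0.02² + 0.83² + 0.11² + 0.02² = 0.0004 + 0.0004 + 0.6889 + 0.0121 + 0.0004 = 0.7022
B_1 = 1 / 0.7022 = 1.4241
Highest B → broadest niche (most generalist): species 2 (B = 4.00).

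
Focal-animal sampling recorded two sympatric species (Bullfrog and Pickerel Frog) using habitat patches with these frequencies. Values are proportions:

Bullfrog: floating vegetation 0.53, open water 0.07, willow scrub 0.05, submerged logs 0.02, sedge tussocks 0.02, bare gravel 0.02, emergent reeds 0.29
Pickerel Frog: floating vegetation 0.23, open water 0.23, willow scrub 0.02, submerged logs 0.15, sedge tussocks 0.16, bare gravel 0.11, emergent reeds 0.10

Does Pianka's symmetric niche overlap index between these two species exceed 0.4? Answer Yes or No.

Yes

Σ p₁ᵢp₂ᵢ = 0.1219 + 0.0161 + 0.0010 + 0.0030 + 0.0032 + 0.0022 + 0.0290 = 0.1764
Σp_1ᵢ² = 0.53² + 0.07² + 0.05² + 0.02² + 0.02² + 0.02² + 0.29² = 0.2809 + 0.0049 + 0.0025 + 0.0004 + 0.0004 + 0.0004 + 0.0841 = 0.3736
Σp_2ᵢ² = 0.23² + 0.23² + 0.02² + 0.15² + 0.16² + 0.11² + 0.10² = 0.0529 + 0.0529 + 0.0004 + 0.0225 + 0.0256 + 0.0121 + 0.0100 = 0.1764
O = 0.1764 / √(0.3736 × 0.1764) = 0.1764 / 0.25672 = 0.6871
O = 0.6871 > 0.4 → Yes.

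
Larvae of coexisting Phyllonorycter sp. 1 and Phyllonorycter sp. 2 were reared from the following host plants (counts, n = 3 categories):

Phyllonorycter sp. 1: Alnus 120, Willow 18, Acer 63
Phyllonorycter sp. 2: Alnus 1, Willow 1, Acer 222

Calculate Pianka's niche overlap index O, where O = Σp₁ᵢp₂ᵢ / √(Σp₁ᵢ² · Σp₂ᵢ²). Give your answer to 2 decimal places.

Proportions for Phyllonorycter sp. 1 (n=201): 120/201=0.5970, 18/201=0.0896, 63/201=0.3134
Proportions for Phyllonorycter sp. 2 (n=224): 1/224=0.0045, 1/224=0.0045, 222/224=0.9911
Σ p₁ᵢp₂ᵢ = 0.002687 + 0.000403 + 0.310611 = 0.313701
Σp_1ᵢ² = 0.5970² + 0.0896² + 0.3134² = 0.356409 + 0.008028 + 0.098220 = 0.462657
Σp_2ᵢ² = 0.0045² + 0.0045² + 0.9911² = 0.000020 + 0.000020 + 0.982279 = 0.982319
O = 0.313701 / √(0.462657 × 0.982319) = 0.313701 / 0.6741489 = 0.4653

0.47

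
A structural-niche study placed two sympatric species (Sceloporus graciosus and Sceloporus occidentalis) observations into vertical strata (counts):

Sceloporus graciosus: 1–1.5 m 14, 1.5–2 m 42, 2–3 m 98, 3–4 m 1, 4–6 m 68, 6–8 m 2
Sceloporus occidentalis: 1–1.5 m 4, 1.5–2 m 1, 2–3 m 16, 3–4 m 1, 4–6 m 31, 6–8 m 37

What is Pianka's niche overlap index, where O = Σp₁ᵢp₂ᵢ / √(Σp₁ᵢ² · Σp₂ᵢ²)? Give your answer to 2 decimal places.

Proportions for Sceloporus graciosus (n=225): 14/225=0.0622, 42/225=0.1867, 98/225=0.4356, 1/225=0.0044, 68/225=0.3022, 2/225=0.0089
Proportions for Sceloporus occidentalis (n=90): 4/90=0.0444, 1/90=0.0111, 16/90=0.1778, 1/90=0.0111, 31/90=0.3444, 37/90=0.4111
Σ p₁ᵢp₂ᵢ = 0.002762 + 0.002072 + 0.077450 + 0.000049 + 0.104078 + 0.003659 = 0.190070
Σp_1ᵢ² = 0.0622² + 0.1867² + 0.4356² + 0.0044² + 0.3022² + 0.0089² = 0.003869 + 0.034857 + 0.189747 + 0.000019 + 0.091325 + 0.000079 = 0.319896
Σp_2ᵢ² = 0.0444² + 0.0111² + 0.1778² + 0.0111² + 0.3444² + 0.4111² = 0.001971 + 0.000123 + 0.031613 + 0.000123 + 0.118611 + 0.169003 = 0.321444
O = 0.190070 / √(0.319896 × 0.321444) = 0.190070 / 0.3206691 = 0.5927

0.59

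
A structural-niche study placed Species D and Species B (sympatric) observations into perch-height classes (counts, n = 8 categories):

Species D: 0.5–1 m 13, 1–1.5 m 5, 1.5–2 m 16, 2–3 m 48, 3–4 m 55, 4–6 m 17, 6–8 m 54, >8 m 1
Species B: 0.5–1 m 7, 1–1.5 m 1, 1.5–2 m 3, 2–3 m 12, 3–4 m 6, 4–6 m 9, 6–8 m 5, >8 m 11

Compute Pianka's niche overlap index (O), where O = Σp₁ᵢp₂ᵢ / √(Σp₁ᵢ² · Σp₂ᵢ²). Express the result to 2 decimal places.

0.73

Proportions for Species D (n=209): 13/209=0.0622, 5/209=0.0239, 16/209=0.0766, 48/209=0.2297, 55/209=0.2632, 17/209=0.0813, 54/209=0.2584, 1/209=0.0048
Proportions for Species B (n=54): 7/54=0.1296, 1/54=0.0185, 3/54=0.0556, 12/54=0.2222, 6/54=0.1111, 9/54=0.1667, 5/54=0.0926, 11/54=0.2037
Σ p₁ᵢp₂ᵢ = 0.008061 + 0.000442 + 0.004259 + 0.051039 + 0.029242 + 0.013553 + 0.023928 + 0.000978 = 0.131502
Σp_1ᵢ² = 0.0622² + 0.0239² + 0.0766² + 0.2297² + 0.2632² + 0.0813² + 0.2584² + 0.0048² = 0.003869 + 0.000571 + 0.005868 + 0.052762 + 0.069274 + 0.006610 + 0.066771 + 0.000023 = 0.205748
Σp_2ᵢ² = 0.1296² + 0.0185² + 0.0556² + 0.2222² + 0.1111² + 0.1667² + 0.0926² + 0.2037² = 0.016796 + 0.000342 + 0.003091 + 0.049373 + 0.012343 + 0.027789 + 0.008575 + 0.041494 = 0.159803
O = 0.131502 / √(0.205748 × 0.159803) = 0.131502 / 0.1813261 = 0.7252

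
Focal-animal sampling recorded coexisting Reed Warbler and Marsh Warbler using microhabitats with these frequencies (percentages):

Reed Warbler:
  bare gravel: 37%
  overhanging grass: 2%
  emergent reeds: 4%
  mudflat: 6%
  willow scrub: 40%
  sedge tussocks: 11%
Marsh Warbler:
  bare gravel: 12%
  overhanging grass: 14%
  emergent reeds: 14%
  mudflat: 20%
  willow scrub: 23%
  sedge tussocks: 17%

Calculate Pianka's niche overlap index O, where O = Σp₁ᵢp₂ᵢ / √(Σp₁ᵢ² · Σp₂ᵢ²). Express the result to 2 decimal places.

Convert percentages to proportions (divide by 100).
Σ p₁ᵢp₂ᵢ = 0.0444 + 0.0028 + 0.0056 + 0.0120 + 0.0920 + 0.0187 = 0.1755
Σp_1ᵢ² = 0.37² + 0.02² + 0.04² + 0.06² + 0.40² + 0.11² = 0.1369 + 0.0004 + 0.0016 + 0.0036 + 0.1600 + 0.0121 = 0.3146
Σp_2ᵢ² = 0.12² + 0.14² + 0.14² + 0.20² + 0.23² + 0.17² = 0.0144 + 0.0196 + 0.0196 + 0.0400 + 0.0529 + 0.0289 = 0.1754
O = 0.1755 / √(0.3146 × 0.1754) = 0.1755 / 0.23491 = 0.7471

0.75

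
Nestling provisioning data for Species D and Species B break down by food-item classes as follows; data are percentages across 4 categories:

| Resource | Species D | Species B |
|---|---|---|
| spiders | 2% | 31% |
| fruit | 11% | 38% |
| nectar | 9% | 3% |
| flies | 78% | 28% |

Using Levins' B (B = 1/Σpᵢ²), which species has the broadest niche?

Species B

Convert percentages to proportions (divide by 100).
Σp_Dᵢ² = 0.02² + 0.11² + 0.09² + 0.78² = 0.0004 + 0.0121 + 0.0081 + 0.6084 = 0.6290
B_D = 1 / 0.6290 = 1.5898
Σp_Bᵢ² = 0.31² + 0.38² + 0.03² + 0.28² = 0.0961 + 0.1444 + 0.0009 + 0.0784 = 0.3198
B_B = 1 / 0.3198 = 3.1270
Highest B → broadest niche (most generalist): Species B (B = 3.13).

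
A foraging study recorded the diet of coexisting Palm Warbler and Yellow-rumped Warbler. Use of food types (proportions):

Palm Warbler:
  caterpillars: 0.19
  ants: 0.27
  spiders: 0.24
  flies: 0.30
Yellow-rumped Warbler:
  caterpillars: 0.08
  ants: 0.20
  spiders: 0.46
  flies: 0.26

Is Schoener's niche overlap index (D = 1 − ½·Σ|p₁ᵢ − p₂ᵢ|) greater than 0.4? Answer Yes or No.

Σ|p₁ᵢ − p₂ᵢ| = 0.11 + 0.07 + 0.22 + 0.04 = 0.44
D = 1 − ½ × 0.44 = 1 − 0.220 = 0.7800
D = 0.7800 > 0.4 → Yes.

Yes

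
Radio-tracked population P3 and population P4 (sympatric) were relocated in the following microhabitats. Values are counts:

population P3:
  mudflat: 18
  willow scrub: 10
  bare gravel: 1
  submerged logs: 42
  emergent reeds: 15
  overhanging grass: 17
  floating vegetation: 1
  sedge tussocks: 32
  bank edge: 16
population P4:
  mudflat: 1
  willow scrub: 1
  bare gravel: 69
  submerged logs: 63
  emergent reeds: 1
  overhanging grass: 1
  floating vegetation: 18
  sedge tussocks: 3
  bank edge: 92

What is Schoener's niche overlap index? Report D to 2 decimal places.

0.40

Proportions for population P3 (n=152): 18/152=0.1184, 10/152=0.0658, 1/152=0.0066, 42/152=0.2763, 15/152=0.0987, 17/152=0.1118, 1/152=0.0066, 32/152=0.2105, 16/152=0.1053
Proportions for population P4 (n=249): 1/249=0.0040, 1/249=0.0040, 69/249=0.2771, 63/249=0.2530, 1/249=0.0040, 1/249=0.0040, 18/249=0.0723, 3/249=0.0120, 92/249=0.3695
Σ|p₁ᵢ − p₂ᵢ| = 0.1144 + 0.0618 + 0.2705 + 0.0233 + 0.0947 + 0.1078 + 0.0657 + 0.1985 + 0.2642 = 1.2009
D = 1 − ½ × 1.2009 = 1 − 0.60045 = 0.39955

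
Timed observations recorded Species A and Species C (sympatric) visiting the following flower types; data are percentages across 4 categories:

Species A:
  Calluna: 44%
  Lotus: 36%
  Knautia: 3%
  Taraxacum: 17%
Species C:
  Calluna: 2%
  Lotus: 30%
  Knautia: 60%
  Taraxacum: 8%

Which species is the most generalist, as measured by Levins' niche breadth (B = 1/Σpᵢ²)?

Convert percentages to proportions (divide by 100).
Σp_Aᵢ² = 0.44² + 0.36² + 0.03² + 0.17² = 0.1936 + 0.1296 + 0.0009 + 0.0289 = 0.3530
B_A = 1 / 0.3530 = 2.8329
Σp_Cᵢ² = 0.02² + 0.30² + 0.60² + 0.08² = 0.0004 + 0.0900 + 0.3600 + 0.0064 = 0.4568
B_C = 1 / 0.4568 = 2.1891
Highest B → broadest niche (most generalist): Species A (B = 2.83).

Species A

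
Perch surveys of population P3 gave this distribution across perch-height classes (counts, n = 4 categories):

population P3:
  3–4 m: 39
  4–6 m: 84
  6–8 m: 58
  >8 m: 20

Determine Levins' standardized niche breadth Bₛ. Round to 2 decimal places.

Proportions for population P3 (n=201): 39/201=0.1940, 84/201=0.4179, 58/201=0.2886, 20/201=0.0995
Σpᵢ² = 0.1940² + 0.4179² + 0.2886² + 0.0995² = 0.037636 + 0.174640 + 0.083290 + 0.009900 = 0.305466
B = 1 / 0.305466 = 3.2737
Bₛ = (B − 1)/(n − 1) = (3.2737 − 1)/(4 − 1) = 2.2737/3 = 0.7579

0.76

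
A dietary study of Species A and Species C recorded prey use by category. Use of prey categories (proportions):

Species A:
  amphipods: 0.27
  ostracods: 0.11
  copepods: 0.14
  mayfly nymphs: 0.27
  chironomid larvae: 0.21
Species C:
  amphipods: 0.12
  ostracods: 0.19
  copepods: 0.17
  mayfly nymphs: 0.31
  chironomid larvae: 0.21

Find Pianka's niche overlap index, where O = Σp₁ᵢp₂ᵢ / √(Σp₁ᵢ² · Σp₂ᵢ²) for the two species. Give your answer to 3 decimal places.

0.929

Σ p₁ᵢp₂ᵢ = 0.0324 + 0.0209 + 0.0238 + 0.0837 + 0.0441 = 0.2049
Σp_1ᵢ² = 0.27² + 0.11² + 0.14² + 0.27² + 0.21² = 0.0729 + 0.0121 + 0.0196 + 0.0729 + 0.0441 = 0.2216
Σp_2ᵢ² = 0.12² + 0.19² + 0.17² + 0.31² + 0.21² = 0.0144 + 0.0361 + 0.0289 + 0.0961 + 0.0441 = 0.2196
O = 0.2049 / √(0.2216 × 0.2196) = 0.2049 / 0.220598 = 0.92884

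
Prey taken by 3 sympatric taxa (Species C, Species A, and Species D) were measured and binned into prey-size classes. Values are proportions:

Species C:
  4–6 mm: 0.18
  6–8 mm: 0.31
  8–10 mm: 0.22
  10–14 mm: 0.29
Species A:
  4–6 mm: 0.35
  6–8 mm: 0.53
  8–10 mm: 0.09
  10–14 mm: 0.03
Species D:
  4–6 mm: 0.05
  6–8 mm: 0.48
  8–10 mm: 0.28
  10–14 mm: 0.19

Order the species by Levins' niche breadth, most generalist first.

Species C > Species D > Species A

Σp_Cᵢ² = 0.18² + 0.31² + 0.22² + 0.29² = 0.0324 + 0.0961 + 0.0484 + 0.0841 = 0.2610
B_C = 1 / 0.2610 = 3.8314
Σp_Aᵢ² = 0.35² + 0.53² + 0.09² + 0.03² = 0.1225 + 0.2809 + 0.0081 + 0.0009 = 0.4124
B_A = 1 / 0.4124 = 2.4248
Σp_Dᵢ² = 0.05² + 0.48² + 0.28² + 0.19² = 0.0025 + 0.2304 + 0.0784 + 0.0361 = 0.3474
B_D = 1 / 0.3474 = 2.8785
Ranking by B (broadest → narrowest): Species C (3.83) > Species D (2.88) > Species A (2.42)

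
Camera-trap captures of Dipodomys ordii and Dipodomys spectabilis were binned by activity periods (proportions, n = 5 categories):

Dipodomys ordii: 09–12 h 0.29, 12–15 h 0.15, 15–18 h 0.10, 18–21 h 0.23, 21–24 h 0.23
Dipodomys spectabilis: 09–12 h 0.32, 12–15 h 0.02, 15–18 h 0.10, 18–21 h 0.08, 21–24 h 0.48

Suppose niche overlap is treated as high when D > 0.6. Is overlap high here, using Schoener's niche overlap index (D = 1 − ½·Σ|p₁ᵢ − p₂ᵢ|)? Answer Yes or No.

Yes

Σ|p₁ᵢ − p₂ᵢ| = 0.03 + 0.13 + 0.00 + 0.15 + 0.25 = 0.56
D = 1 − ½ × 0.56 = 1 − 0.280 = 0.7200
D = 0.7200 > 0.6 → Yes.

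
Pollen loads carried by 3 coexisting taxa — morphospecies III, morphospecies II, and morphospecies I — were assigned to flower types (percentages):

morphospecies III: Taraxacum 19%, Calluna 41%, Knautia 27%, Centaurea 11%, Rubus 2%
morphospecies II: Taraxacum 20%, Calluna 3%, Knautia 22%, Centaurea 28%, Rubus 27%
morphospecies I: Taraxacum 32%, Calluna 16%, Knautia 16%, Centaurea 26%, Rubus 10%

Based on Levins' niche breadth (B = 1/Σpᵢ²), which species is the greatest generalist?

morphospecies I

Convert percentages to proportions (divide by 100).
Σp_IIIᵢ² = 0.19² + 0.41² + 0.27² + 0.11² + 0.02² = 0.0361 + 0.1681 + 0.0729 + 0.0121 + 0.0004 = 0.2896
B_III = 1 / 0.2896 = 3.4530
Σp_IIᵢ² = 0.20² + 0.03² + 0.22² + 0.28² + 0.27² = 0.0400 + 0.0009 + 0.0484 + 0.0784 + 0.0729 = 0.2406
B_II = 1 / 0.2406 = 4.1563
Σp_Iᵢ² = 0.32² + 0.16² + 0.16² + 0.26² + 0.10² = 0.1024 + 0.0256 + 0.0256 + 0.0676 + 0.0100 = 0.2312
B_I = 1 / 0.2312 = 4.3253
Highest B → broadest niche (most generalist): morphospecies I (B = 4.33).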